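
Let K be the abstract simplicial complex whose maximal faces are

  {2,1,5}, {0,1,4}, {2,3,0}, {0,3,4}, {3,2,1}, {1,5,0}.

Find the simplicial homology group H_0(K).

Fix the vertex order 0 < 1 < 2 < 3 < 4 < 5 and write every simplex with vertices in increasing order. Then dim K = 2 and the simplices of K are:

  0-simplices (6): [0], [1], [2], [3], [4], [5]
  1-simplices (12): [0,1], [0,2], [0,3], [0,4], [0,5], [1,2], [1,3], [1,4], [1,5], [2,3], [2,5], [3,4]
  2-simplices (6): [0,1,4], [0,1,5], [0,2,3], [0,3,4], [1,2,3], [1,2,5]

so the chain groups are C_0 ≅ Z^6, C_1 ≅ Z^12, C_2 ≅ Z^6.

Boundary ∂_1: C_1 → C_0 maps an edge to its endpoints' difference, ∂[p,q] = q − p.
This gives a 6×12 integer matrix of rank 5; reducing to Smith normal form yields diagonal entries (1,1,1,1,1).

∂_2: C_2 → C_1 maps a triangle to the signed sum of its edges. For instance
  ∂[0,2,3] = [2,3] − [0,3] + [0,2],
  ∂[0,3,4] = [3,4] − [0,4] + [0,3].
As a 12×6 matrix over Z this has rank 6, with invariant factors (1,1,1,1,1,1).

Now H_k = ker ∂_k / im ∂_{k+1}, so:

  H_0: rank C_0 − rank ∂_1 = 6 − 5 = 1, and the invariant factors of ∂_1 are all 1, so H_0 = Z.

H_0 = Z.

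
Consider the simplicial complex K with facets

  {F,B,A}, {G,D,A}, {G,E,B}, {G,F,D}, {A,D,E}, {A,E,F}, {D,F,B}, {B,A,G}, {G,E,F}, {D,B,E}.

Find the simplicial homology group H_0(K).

K has 6 vertices, 15 edges, 10 triangles.
rank ∂_0 = 0, rank ∂_1 = 5 ⇒ b_0 = 6 − 0 − 5 = 1; all invariant factors of ∂_1 are 1 so no torsion. So H_0 ≅ Z.

H_0 ≅ Z.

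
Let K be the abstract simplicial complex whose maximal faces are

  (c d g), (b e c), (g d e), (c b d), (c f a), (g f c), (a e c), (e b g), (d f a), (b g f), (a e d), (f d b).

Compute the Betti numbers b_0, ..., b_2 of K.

b_0 = 1, b_1 = 0, b_2 = 0.

Order the vertices as a < b < c < d < e < f < g. Listing each simplex with vertices in this order, K has dimension 2 with simplices:

  0-simplices (7): a, b, c, d, e, f, g
  1-simplices (18): ac, ad, ae, af, bc, bd, be, bf, bg, cd, ce, cf, cg, de, df, dg, eg, fg
  2-simplices (12): ace, acf, ade, adf, bcd, bce, bdf, beg, bfg, cdg, cfg, deg

giving chain groups C_0 ≅ Z^7, C_1 ≅ Z^18, C_2 ≅ Z^12.

∂_1: C_1 → C_0 is given by ∂[p,q] = [q] − [p]. For instance
  ∂cd = d − c.
The resulting 7×18 matrix has rank 6, and its Smith normal form has invariant factors (1,1,1,1,1,1).

The boundary map ∂_2: C_2 → C_1 sends each 2-simplex [p,q,r] to [q,r] − [p,r] + [p,q]. For instance
  ∂adf = df − af + ad,
  ∂cdg = dg − cg + cd.
The resulting 18×12 matrix has rank 12, and its Smith normal form has invariant factors (1,1,1,1,1,1,1,1,1,1,1,2).

Reading off H_k = ker ∂_k / im ∂_{k+1}:

  H_0: rank C_0 − rank ∂_1 = 7 − 6 = 1, and the invariant factors of ∂_1 are all 1, so H_0 = Z.
  H_1: rank ker ∂_1 − rank ∂_2 = (18 − 6) − 12 = 0, and ∂_2 has invariant factor 2 > 1, so H_1 = Z_2.
  H_2: rank ker ∂_2 − rank ∂_3 = (12 − 12) − 0 = 0, and there is no ∂_3, so H_2 = 0.

(K is a triangulation of the real projective plane RP^2.)

Hence the Betti numbers are b_0 = 1, b_1 = 0, b_2 = 0.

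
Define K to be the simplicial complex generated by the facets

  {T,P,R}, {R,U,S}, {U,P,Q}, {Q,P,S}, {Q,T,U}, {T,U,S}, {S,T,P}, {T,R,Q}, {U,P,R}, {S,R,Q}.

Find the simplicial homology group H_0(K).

H_0 = Z.

Take the total order P < Q < R < S < T < U on the vertex set. Then K (dimension 2) consists of the simplices:

  0-simplices (6): P, Q, R, S, T, U
  1-simplices (15): PQ, PR, PS, PT, PU, QR, QS, QT, QU, RS, RT, RU, ST, SU, TU
  2-simplices (10): PQS, PQU, PRT, PRU, PST, QRS, QRT, QTU, RSU, STU

Hence C_0 ≅ Z^6, C_1 ≅ Z^15, C_2 ≅ Z^10.

The boundary map ∂_1: C_1 → C_0 sends each edge [p,q] (with p < q) to q − p.
The 6×15 boundary matrix has rank 5 and Smith normal form diag(1,1,1,1,1).

∂_2: C_2 → C_1 acts by ∂[p,q,r] = [q,r] − [p,r] + [p,q]. For instance
  ∂STU = TU − SU + ST,
  ∂QRT = RT − QT + QR.
The 15×10 boundary matrix has rank 10 and Smith normal form diag(1,1,1,1,1,1,1,1,1,2).

Computing H_k = (kernel of ∂_k) / (image of ∂_{k+1}):

  H_0: rank C_0 − rank ∂_1 = 6 − 5 = 1, and the invariant factors of ∂_1 are all 1, so H_0 = Z.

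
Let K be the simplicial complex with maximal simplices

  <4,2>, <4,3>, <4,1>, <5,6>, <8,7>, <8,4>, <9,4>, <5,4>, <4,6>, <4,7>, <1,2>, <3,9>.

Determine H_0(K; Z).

H_0 ≅ Z.

Order the vertices as 1 < 2 < 3 < 4 < 5 < 6 < 7 < 8 < 9. Listing each simplex with vertices in this order, K has dimension 1 with simplices:

  0-simplices (9): [1], [2], [3], [4], [5], [6], [7], [8], [9]
  1-simplices (12): [1,2], [1,4], [2,4], [3,4], [3,9], [4,5], [4,6], [4,7], [4,8], [4,9], [5,6], [7,8]

Hence C_0 ≅ Z^9, C_1 ≅ Z^12.

The boundary map ∂_1: C_1 → C_0 is given by ∂[p,q] = [q] − [p].
The 9×12 boundary matrix has rank 8 and Smith normal form diag(1,1,1,1,1,1,1,1).

Computing H_k = (kernel of ∂_k) / (image of ∂_{k+1}):

  H_0: rank C_0 − rank ∂_1 = 9 − 8 = 1, and the invariant factors of ∂_1 are all 1, so H_0 ≅ Z.

(K is a triangulation of a wedge of 4 circles.)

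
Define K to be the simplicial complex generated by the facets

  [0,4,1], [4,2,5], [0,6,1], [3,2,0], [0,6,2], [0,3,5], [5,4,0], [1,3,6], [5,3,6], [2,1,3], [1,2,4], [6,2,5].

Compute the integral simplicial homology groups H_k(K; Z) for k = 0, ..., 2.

H_0 ≅ Z,  H_1 ≅ Z/2,  H_2 = 0.

Take the total order 0 < 1 < 2 < 3 < 4 < 5 < 6 on the vertex set. Then K (dimension 2) consists of the simplices:

  0-simplices (7): [0], [1], [2], [3], [4], [5], [6]
  1-simplices (18): [0,1], [0,2], [0,3], [0,4], [0,5], [0,6], [1,2], [1,3], [1,4], [1,6], [2,3], [2,4], [2,5], [2,6], [3,5], [3,6], [4,5], [5,6]
  2-simplices (12): [0,1,4], [0,1,6], [0,2,3], [0,2,6], [0,3,5], [0,4,5], [1,2,3], [1,2,4], [1,3,6], [2,4,5], [2,5,6], [3,5,6]

so the chain groups are C_0 ≅ Z^7, C_1 ≅ Z^18, C_2 ≅ Z^12.

∂_1: C_1 → C_0 sends each edge [p,q] (with p < q) to q − p. For instance
  ∂[2,6] = [6] − [2].
The 7×18 boundary matrix has rank 6 and Smith normal form diag(1,1,1,1,1,1).

Boundary ∂_2: C_2 → C_1 maps a triangle to the signed sum of its edges. For instance
  ∂[0,2,3] = [2,3] − [0,3] + [0,2],
  ∂[0,1,6] = [1,6] − [0,6] + [0,1].
The 18×12 boundary matrix has rank 12 and Smith normal form diag(1,1,1,1,1,1,1,1,1,1,1,2).

From H_k ≅ ker(∂_k) / im(∂_{k+1}) we obtain:

  H_0: rank C_0 − rank ∂_1 = 7 − 6 = 1, and the invariant factors of ∂_1 are all 1, so H_0 ≅ Z.
  H_1: rank ker ∂_1 − rank ∂_2 = (18 − 6) − 12 = 0, and ∂_2 has invariant factor 2 > 1, so H_1 ≅ Z/2.
  H_2: rank ker ∂_2 − rank ∂_3 = (12 − 12) − 0 = 0, and there is no ∂_3, so H_2 ≅ 0.

(K is a triangulation of the real projective plane RP^2.)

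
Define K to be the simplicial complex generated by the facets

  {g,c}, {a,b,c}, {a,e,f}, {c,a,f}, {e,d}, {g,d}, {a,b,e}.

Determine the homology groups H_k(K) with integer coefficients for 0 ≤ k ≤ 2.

H_0 = Z,  H_1 = Z,  H_2 = 0.

Take the total order a < b < c < d < e < f < g on the vertex set. Then K (dimension 2) consists of the simplices:

  0-simplices (7): a, b, c, d, e, f, g
  1-simplices (11): ab, ac, ae, af, bc, be, cf, cg, de, dg, ef
  2-simplices (4): abc, abe, acf, aef

so the chain groups are C_0 ≅ Z^7, C_1 ≅ Z^11, C_2 ≅ Z^4.

The boundary map ∂_1: C_1 → C_0 sends each edge [p,q] (with p < q) to q − p. For instance
  ∂de = e − d.
This gives a 7×11 integer matrix of rank 6; reducing to Smith normal form yields diagonal entries (1,1,1,1,1,1).

∂_2: C_2 → C_1 sends each 2-simplex [p,q,r] to [q,r] − [p,r] + [p,q]. For instance
  ∂abc = bc − ac + ab,
  ∂acf = cf − af + ac.
As a 11×4 matrix over Z this has rank 4, with invariant factors (1,1,1,1).

Reading off H_k = ker ∂_k / im ∂_{k+1}:

  H_0: rank C_0 − rank ∂_1 = 7 − 6 = 1, and the invariant factors of ∂_1 are all 1, so H_0 = Z.
  H_1: rank ker ∂_1 − rank ∂_2 = (11 − 6) − 4 = 1, and the invariant factors of ∂_2 are all 1, so H_1 = Z.
  H_2: rank ker ∂_2 − rank ∂_3 = (4 − 4) − 0 = 0, and there is no ∂_3, so H_2 = 0.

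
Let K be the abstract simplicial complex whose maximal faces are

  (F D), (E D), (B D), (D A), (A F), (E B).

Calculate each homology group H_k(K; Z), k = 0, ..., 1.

K has 5 vertices, 6 edges.
rank ∂_0 = 0, rank ∂_1 = 4 ⇒ b_0 = 5 − 0 − 4 = 1; all invariant factors of ∂_1 are 1 so no torsion. So H_0 ≅ Z.
rank ∂_1 = 4, rank ∂_2 = 0 ⇒ b_1 = 6 − 4 − 0 = 2. So H_1 ≅ Z^2.

H_0 ≅ Z,  H_1 ≅ Z^2.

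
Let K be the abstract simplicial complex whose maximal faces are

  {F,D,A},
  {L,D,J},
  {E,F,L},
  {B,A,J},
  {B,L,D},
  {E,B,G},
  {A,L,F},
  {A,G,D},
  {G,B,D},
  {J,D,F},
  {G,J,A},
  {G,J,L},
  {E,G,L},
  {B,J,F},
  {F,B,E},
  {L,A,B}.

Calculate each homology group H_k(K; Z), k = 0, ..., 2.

H_0 ≅ Z,  H_1 ≅ Z^2,  H_2 ≅ Z.

Fix the vertex order A < B < D < E < F < G < J < L and write every simplex with vertices in increasing order. Then dim K = 2 and the simplices of K are:

  0-simplices (8): A, B, D, E, F, G, J, L
  1-simplices (24): AB, AD, AF, AG, AJ, AL, BD, BE, BF, BG, BJ, BL, DF, DG, DJ, DL, EF, EG, EL, FJ, FL, GJ, GL, JL
  2-simplices (16): ABJ, ABL, ADF, ADG, AFL, AGJ, BDG, BDL, BEF, BEG, BFJ, DFJ, DJL, EFL, EGL, GJL

so the chain groups are C_0 ≅ Z^8, C_1 ≅ Z^24, C_2 ≅ Z^16.

Boundary ∂_1: C_1 → C_0 maps an edge to its endpoints' difference, ∂[p,q] = q − p. For instance
  ∂BJ = J − B.
As a 8×24 matrix over Z this has rank 7, with invariant factors (1,1,1,1,1,1,1).

Boundary ∂_2: C_2 → C_1 sends each 2-simplex [p,q,r] to [q,r] − [p,r] + [p,q]. For instance
  ∂DFJ = FJ − DJ + DF,
  ∂ADG = DG − AG + AD.
This gives a 24×16 integer matrix of rank 15; reducing to Smith normal form yields diagonal entries (1,1,1,1,1,1,1,1,1,1,1,1,1,1,1).

From H_k ≅ ker(∂_k) / im(∂_{k+1}) we obtain:

  H_0: rank C_0 − rank ∂_1 = 8 − 7 = 1, and the invariant factors of ∂_1 are all 1, so H_0 ≅ Z.
  H_1: rank ker ∂_1 − rank ∂_2 = (24 − 7) − 15 = 2, and the invariant factors of ∂_2 are all 1, so H_1 ≅ Z^2.
  H_2: rank ker ∂_2 − rank ∂_3 = (16 − 15) − 0 = 1, and there is no ∂_3, so H_2 ≅ Z.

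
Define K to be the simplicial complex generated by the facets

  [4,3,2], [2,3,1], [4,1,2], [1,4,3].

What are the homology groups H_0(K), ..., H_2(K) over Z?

Order the vertices as 1 < 2 < 3 < 4. Listing each simplex with vertices in this order, K has dimension 2 with simplices:

  0-simplices (4): [1], [2], [3], [4]
  1-simplices (6): [1,2], [1,3], [1,4], [2,3], [2,4], [3,4]
  2-simplices (4): [1,2,3], [1,2,4], [1,3,4], [2,3,4]

giving chain groups C_0 ≅ Z^4, C_1 ≅ Z^6, C_2 ≅ Z^4.

∂_1: C_1 → C_0 is given by ∂[p,q] = [q] − [p].
This gives a 4×6 integer matrix of rank 3; reducing to Smith normal form yields diagonal entries (1,1,1).

∂_2: C_2 → C_1 maps a triangle to the signed sum of its edges. For instance
  ∂[1,2,3] = [2,3] − [1,3] + [1,2],
  ∂[1,2,4] = [2,4] − [1,4] + [1,2].
The resulting 6×4 matrix has rank 3, and its Smith normal form has invariant factors (1,1,1).

Reading off H_k = ker ∂_k / im ∂_{k+1}:

  H_0: rank C_0 − rank ∂_1 = 4 − 3 = 1, and the invariant factors of ∂_1 are all 1, so H_0 = Z.
  H_1: rank ker ∂_1 − rank ∂_2 = (6 − 3) − 3 = 0, and the invariant factors of ∂_2 are all 1, so H_1 = 0.
  H_2: rank ker ∂_2 − rank ∂_3 = (4 − 3) − 0 = 1, and there is no ∂_3, so H_2 = Z.

As a check, the Euler characteristic is 4 − 6 + 4 = 2, which agrees with 1 − 0 + 1 = 2.

H_0 ≅ Z,  H_1 = 0,  H_2 ≅ Z.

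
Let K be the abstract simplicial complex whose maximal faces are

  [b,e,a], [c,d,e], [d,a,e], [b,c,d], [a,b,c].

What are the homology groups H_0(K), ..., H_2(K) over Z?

H_0 = Z,  H_1 = Z,  H_2 = 0.

Fix the vertex order a < b < c < d < e and write every simplex with vertices in increasing order. Then dim K = 2 and the simplices of K are:

  0-simplices (5): a, b, c, d, e
  1-simplices (10): ab, ac, ad, ae, bc, bd, be, cd, ce, de
  2-simplices (5): abc, abe, ade, bcd, cde

so the chain groups are C_0 ≅ Z^5, C_1 ≅ Z^10, C_2 ≅ Z^5.

The boundary map ∂_1: C_1 → C_0 is given by ∂[p,q] = [q] − [p]. For instance
  ∂ae = e − a.
This gives a 5×10 integer matrix of rank 4; reducing to Smith normal form yields diagonal entries (1,1,1,1).

∂_2: C_2 → C_1 acts by ∂[p,q,r] = [q,r] − [p,r] + [p,q]. For instance
  ∂cde = de − ce + cd,
  ∂ade = de − ae + ad.
The 10×5 boundary matrix has rank 5 and Smith normal form diag(1,1,1,1,1).

From H_k ≅ ker(∂_k) / im(∂_{k+1}) we obtain:

  H_0: rank C_0 − rank ∂_1 = 5 − 4 = 1, and the invariant factors of ∂_1 are all 1, so H_0 = Z.
  H_1: rank ker ∂_1 − rank ∂_2 = (10 − 4) − 5 = 1, and the invariant factors of ∂_2 are all 1, so H_1 = Z.
  H_2: rank ker ∂_2 − rank ∂_3 = (5 − 5) − 0 = 0, and there is no ∂_3, so H_2 = 0.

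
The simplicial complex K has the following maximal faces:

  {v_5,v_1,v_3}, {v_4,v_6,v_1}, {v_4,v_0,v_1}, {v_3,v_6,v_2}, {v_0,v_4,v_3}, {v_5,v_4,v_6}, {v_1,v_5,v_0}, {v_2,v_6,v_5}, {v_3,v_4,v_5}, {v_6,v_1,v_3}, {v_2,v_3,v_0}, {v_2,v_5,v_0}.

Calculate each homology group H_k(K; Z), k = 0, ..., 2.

We work with the vertex ordering v_0 < v_1 < v_2 < v_3 < v_4 < v_5 < v_6. The simplices of K, each written with vertices in increasing order, are:

  0-simplices (7): [v_0], [v_1], [v_2], [v_3], [v_4], [v_5], [v_6]
  1-simplices (18): (18 of them)
  2-simplices (12): (12 of them)

Hence C_0 ≅ Z^7, C_1 ≅ Z^18, C_2 ≅ Z^12.

∂_1: C_1 → C_0 sends each edge [p,q] (with p < q) to q − p. For instance
  ∂[v_0,v_2] = [v_2] − [v_0].
As a 7×18 matrix over Z this has rank 6, with invariant factors (1,1,1,1,1,1).

Boundary ∂_2: C_2 → C_1 sends each 2-simplex [p,q,r] to [q,r] − [p,r] + [p,q]. For instance
  ∂[v_1,v_3,v_6] = [v_3,v_6] − [v_1,v_6] + [v_1,v_3],
  ∂[v_4,v_5,v_6] = [v_5,v_6] − [v_4,v_6] + [v_4,v_5].
The 18×12 boundary matrix has rank 12 and Smith normal form diag(1,1,1,1,1,1,1,1,1,1,1,2).

Now H_k = ker ∂_k / im ∂_{k+1}, so:

  H_0: rank C_0 − rank ∂_1 = 7 − 6 = 1, and the invariant factors of ∂_1 are all 1, so H_0 ≅ Z.
  H_1: rank ker ∂_1 − rank ∂_2 = (18 − 6) − 12 = 0, and ∂_2 has invariant factor 2 > 1, so H_1 ≅ Z/2.
  H_2: rank ker ∂_2 − rank ∂_3 = (12 − 12) − 0 = 0, and there is no ∂_3, so H_2 ≅ 0.

H_0 = Z,  H_1 = Z/2,  H_2 = 0.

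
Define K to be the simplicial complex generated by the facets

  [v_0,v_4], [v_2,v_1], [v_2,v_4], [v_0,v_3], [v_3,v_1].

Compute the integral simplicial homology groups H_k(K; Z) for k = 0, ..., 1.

H_0 = Z,  H_1 = Z.

Order the vertices as v_0 < v_1 < v_2 < v_3 < v_4. Listing each simplex with vertices in this order, K has dimension 1 with simplices:

  0-simplices (5): [v_0], [v_1], [v_2], [v_3], [v_4]
  1-simplices (5): [v_0,v_3], [v_0,v_4], [v_1,v_2], [v_1,v_3], [v_2,v_4]

so the chain groups are C_0 ≅ Z^5, C_1 ≅ Z^5.

∂_1: C_1 → C_0 is given by ∂[p,q] = [q] − [p].
The 5×5 boundary matrix has rank 4 and Smith normal form diag(1,1,1,1).

Computing H_k = (kernel of ∂_k) / (image of ∂_{k+1}):

  H_0: rank C_0 − rank ∂_1 = 5 − 4 = 1, and the invariant factors of ∂_1 are all 1, so H_0 ≅ Z.
  H_1: rank ker ∂_1 − rank ∂_2 = (5 − 4) − 0 = 1, and there is no ∂_2, so H_1 ≅ Z.

(K is a triangulation of the circle S^1.)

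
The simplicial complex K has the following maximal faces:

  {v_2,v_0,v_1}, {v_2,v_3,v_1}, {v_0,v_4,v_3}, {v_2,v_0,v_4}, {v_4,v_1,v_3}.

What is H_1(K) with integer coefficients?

H_1 = Z.

Order the vertices as v_0 < v_1 < v_2 < v_3 < v_4. Listing each simplex with vertices in this order, K has dimension 2 with simplices:

  0-simplices (5): [v_0], [v_1], [v_2], [v_3], [v_4]
  1-simplices (10): [v_0,v_1], [v_0,v_2], [v_0,v_3], [v_0,v_4], [v_1,v_2], [v_1,v_3], [v_1,v_4], [v_2,v_3], [v_2,v_4], [v_3,v_4]
  2-simplices (5): [v_0,v_1,v_2], [v_0,v_2,v_4], [v_0,v_3,v_4], [v_1,v_2,v_3], [v_1,v_3,v_4]

giving chain groups C_0 ≅ Z^5, C_1 ≅ Z^10, C_2 ≅ Z^5.

∂_1: C_1 → C_0 is given by ∂[p,q] = [q] − [p].
This gives a 5×10 integer matrix of rank 4; reducing to Smith normal form yields diagonal entries (1,1,1,1).

∂_2: C_2 → C_1 maps a triangle to the signed sum of its edges. For instance
  ∂[v_1,v_3,v_4] = [v_3,v_4] − [v_1,v_4] + [v_1,v_3],
  ∂[v_0,v_2,v_4] = [v_2,v_4] − [v_0,v_4] + [v_0,v_2].
As a 10×5 matrix over Z this has rank 5, with invariant factors (1,1,1,1,1).

From H_k ≅ ker(∂_k) / im(∂_{k+1}) we obtain:

  H_1: rank ker ∂_1 − rank ∂_2 = (10 − 4) − 5 = 1, and the invariant factors of ∂_2 are all 1, so H_1 ≅ Z.

(K is a triangulation of the Möbius band.)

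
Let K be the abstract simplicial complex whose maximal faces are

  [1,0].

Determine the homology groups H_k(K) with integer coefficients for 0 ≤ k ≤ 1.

We work with the vertex ordering 0 < 1. The simplices of K, each written with vertices in increasing order, are:

  0-simplices (2): [0], [1]
  1-simplices (1): [0,1]

giving chain groups C_0 ≅ Z^2, C_1 ≅ Z^1.

∂_1: C_1 → C_0 sends each edge [p,q] (with p < q) to q − p. For instance
  ∂[0,1] = [1] − [0].
The 2×1 boundary matrix has rank 1 and Smith normal form diag(1).

Computing H_k = (kernel of ∂_k) / (image of ∂_{k+1}):

  H_0: rank C_0 − rank ∂_1 = 2 − 1 = 1, and the invariant factors of ∂_1 are all 1, so H_0 = Z.
  H_1: rank ker ∂_1 − rank ∂_2 = (1 − 1) − 0 = 0, and there is no ∂_2, so H_1 = 0.

As a check, the Euler characteristic is 2 − 1 = 1, which agrees with 1 − 0 = 1.

H_0 = Z,  H_1 = 0.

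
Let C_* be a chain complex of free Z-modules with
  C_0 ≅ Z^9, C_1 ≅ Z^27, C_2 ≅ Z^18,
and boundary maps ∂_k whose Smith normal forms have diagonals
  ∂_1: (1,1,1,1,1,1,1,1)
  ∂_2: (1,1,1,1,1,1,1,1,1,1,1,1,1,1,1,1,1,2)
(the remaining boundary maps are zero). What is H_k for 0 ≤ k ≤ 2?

H_0: b_0 = 9 − 0 − 8 = 1; torsion from ∂_1 factors > 1: none. So H_0 = Z.
H_1: b_1 = 27 − 8 − 18 = 1; torsion from ∂_2 factors > 1: [2]. So H_1 = Z × Z/2.
H_2: b_2 = 18 − 18 − 0 = 0; torsion from ∂_3 factors > 1: none. So H_2 = 0.

H_0 = Z,  H_1 = Z × Z/2,  H_2 = 0.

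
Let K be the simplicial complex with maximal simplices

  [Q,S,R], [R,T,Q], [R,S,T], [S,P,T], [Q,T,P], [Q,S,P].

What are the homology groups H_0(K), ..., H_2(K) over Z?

H_0 = Z,  H_1 = 0,  H_2 = Z.

Fix the vertex order P < Q < R < S < T and write every simplex with vertices in increasing order. Then dim K = 2 and the simplices of K are:

  0-simplices (5): P, Q, R, S, T
  1-simplices (9): PQ, PS, PT, QR, QS, QT, RS, RT, ST
  2-simplices (6): PQS, PQT, PST, QRS, QRT, RST

Hence C_0 ≅ Z^5, C_1 ≅ Z^9, C_2 ≅ Z^6.

The boundary map ∂_1: C_1 → C_0 sends each edge [p,q] (with p < q) to q − p. For instance
  ∂PS = S − P.
The resulting 5×9 matrix has rank 4, and its Smith normal form has invariant factors (1,1,1,1).

Boundary ∂_2: C_2 → C_1 sends each 2-simplex [p,q,r] to [q,r] − [p,r] + [p,q]. For instance
  ∂PST = ST − PT + PS,
  ∂QRT = RT − QT + QR.
As a 9×6 matrix over Z this has rank 5, with invariant factors (1,1,1,1,1).

Now H_k = ker ∂_k / im ∂_{k+1}, so:

  H_0: rank C_0 − rank ∂_1 = 5 − 4 = 1, and the invariant factors of ∂_1 are all 1, so H_0 = Z.
  H_1: rank ker ∂_1 − rank ∂_2 = (9 − 4) − 5 = 0, and the invariant factors of ∂_2 are all 1, so H_1 = 0.
  H_2: rank ker ∂_2 − rank ∂_3 = (6 − 5) − 0 = 1, and there is no ∂_3, so H_2 = Z.

(K is a triangulation of the 2-sphere S^2.)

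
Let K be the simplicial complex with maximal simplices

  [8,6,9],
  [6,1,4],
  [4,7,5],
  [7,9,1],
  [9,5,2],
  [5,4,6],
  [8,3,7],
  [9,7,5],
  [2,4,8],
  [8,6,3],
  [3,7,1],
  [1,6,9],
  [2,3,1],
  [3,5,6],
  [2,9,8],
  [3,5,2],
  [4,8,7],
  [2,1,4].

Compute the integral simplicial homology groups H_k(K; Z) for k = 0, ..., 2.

We work with the vertex ordering 1 < 2 < 3 < 4 < 5 < 6 < 7 < 8 < 9. The simplices of K, each written with vertices in increasing order, are:

  0-simplices (9): [1], [2], [3], [4], [5], [6], [7], [8], [9]
  1-simplices (27): (27 of them)
  2-simplices (18): [1,2,3], [1,2,4], [1,3,7], [1,4,6], [1,6,9], [1,7,9], [2,3,5], [2,4,8], [2,5,9], [2,8,9], [3,5,6], [3,6,8], [3,7,8], [4,5,6], [4,5,7], [4,7,8], [5,7,9], [6,8,9]

Hence C_0 ≅ Z^9, C_1 ≅ Z^27, C_2 ≅ Z^18.

The boundary map ∂_1: C_1 → C_0 sends each edge [p,q] (with p < q) to q − p.
As a 9×27 matrix over Z this has rank 8, with invariant factors (1,1,1,1,1,1,1,1).

Boundary ∂_2: C_2 → C_1 acts by ∂[p,q,r] = [q,r] − [p,r] + [p,q]. For instance
  ∂[1,2,4] = [2,4] − [1,4] + [1,2],
  ∂[1,6,9] = [6,9] − [1,9] + [1,6].
The 27×18 boundary matrix has rank 17 and Smith normal form diag(1,1,1,1,1,1,1,1,1,1,1,1,1,1,1,1,1).

Reading off H_k = ker ∂_k / im ∂_{k+1}:

  H_0: rank C_0 − rank ∂_1 = 9 − 8 = 1, and the invariant factors of ∂_1 are all 1, so H_0 ≅ Z.
  H_1: rank ker ∂_1 − rank ∂_2 = (27 − 8) − 17 = 2, and the invariant factors of ∂_2 are all 1, so H_1 ≅ Z^2.
  H_2: rank ker ∂_2 − rank ∂_3 = (18 − 17) − 0 = 1, and there is no ∂_3, so H_2 ≅ Z.

As a check, the Euler characteristic is 9 − 27 + 18 = 0, which agrees with 1 − 2 + 1 = 0.
(K is a triangulation of the torus T^2.)

H_0 ≅ Z,  H_1 ≅ Z^2,  H_2 ≅ Z.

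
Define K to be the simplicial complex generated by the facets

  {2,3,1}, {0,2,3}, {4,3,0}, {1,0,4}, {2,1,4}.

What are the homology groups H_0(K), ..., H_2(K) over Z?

K has 5 vertices, 10 edges, 5 triangles.
rank ∂_0 = 0, rank ∂_1 = 4 ⇒ b_0 = 5 − 0 − 4 = 1; all invariant factors of ∂_1 are 1 so no torsion. So H_0 = Z.
rank ∂_1 = 4, rank ∂_2 = 5 ⇒ b_1 = 10 − 4 − 5 = 1; all invariant factors of ∂_2 are 1 so no torsion. So H_1 = Z.
rank ∂_2 = 5, rank ∂_3 = 0 ⇒ b_2 = 5 − 5 − 0 = 0. So H_2 = 0.

H_0 ≅ Z,  H_1 ≅ Z,  H_2 = 0.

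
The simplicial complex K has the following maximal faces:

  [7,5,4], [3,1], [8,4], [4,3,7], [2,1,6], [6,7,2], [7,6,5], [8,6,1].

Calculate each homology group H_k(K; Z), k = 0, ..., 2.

Fix the vertex order 1 < 2 < 3 < 4 < 5 < 6 < 7 < 8 and write every simplex with vertices in increasing order. Then dim K = 2 and the simplices of K are:

  0-simplices (8): [1], [2], [3], [4], [5], [6], [7], [8]
  1-simplices (15): [1,2], [1,3], [1,6], [1,8], [2,6], [2,7], [3,4], [3,7], [4,5], [4,7], [4,8], [5,6], [5,7], [6,7], [6,8]
  2-simplices (6): [1,2,6], [1,6,8], [2,6,7], [3,4,7], [4,5,7], [5,6,7]

Hence C_0 ≅ Z^8, C_1 ≅ Z^15, C_2 ≅ Z^6.

Boundary ∂_1: C_1 → C_0 sends each edge [p,q] (with p < q) to q − p. For instance
  ∂[6,7] = [7] − [6].
The resulting 8×15 matrix has rank 7, and its Smith normal form has invariant factors (1,1,1,1,1,1,1).

The boundary map ∂_2: C_2 → C_1 acts by ∂[p,q,r] = [q,r] − [p,r] + [p,q]. For instance
  ∂[1,6,8] = [6,8] − [1,8] + [1,6],
  ∂[5,6,7] = [6,7] − [5,7] + [5,6].
This gives a 15×6 integer matrix of rank 6; reducing to Smith normal form yields diagonal entries (1,1,1,1,1,1).

Now H_k = ker ∂_k / im ∂_{k+1}, so:

  H_0: rank C_0 − rank ∂_1 = 8 − 7 = 1, and the invariant factors of ∂_1 are all 1, so H_0 ≅ Z.
  H_1: rank ker ∂_1 − rank ∂_2 = (15 − 7) − 6 = 2, and the invariant factors of ∂_2 are all 1, so H_1 ≅ Z^2.
  H_2: rank ker ∂_2 − rank ∂_3 = (6 − 6) − 0 = 0, and there is no ∂_3, so H_2 ≅ 0.

As a check, the Euler characteristic is 8 − 15 + 6 = -1, which agrees with 1 − 2 + 0 = -1.

H_0 ≅ Z,  H_1 ≅ Z^2,  H_2 = 0.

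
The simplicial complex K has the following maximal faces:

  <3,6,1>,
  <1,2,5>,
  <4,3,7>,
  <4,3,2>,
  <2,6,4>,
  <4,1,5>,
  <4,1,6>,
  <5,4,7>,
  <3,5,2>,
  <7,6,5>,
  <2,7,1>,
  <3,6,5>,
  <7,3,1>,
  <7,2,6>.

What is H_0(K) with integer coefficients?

H_0 = Z.

Fix the vertex order 1 < 2 < 3 < 4 < 5 < 6 < 7 and write every simplex with vertices in increasing order. Then dim K = 2 and the simplices of K are:

  0-simplices (7): [1], [2], [3], [4], [5], [6], [7]
  1-simplices (21): [1,2], [1,3], [1,4], [1,5], [1,6], [1,7], [2,3], [2,4], [2,5], [2,6], [2,7], [3,4], [3,5], [3,6], [3,7], [4,5], [4,6], [4,7], [5,6], [5,7], [6,7]
  2-simplices (14): [1,2,5], [1,2,7], [1,3,6], [1,3,7], [1,4,5], [1,4,6], [2,3,4], [2,3,5], [2,4,6], [2,6,7], [3,4,7], [3,5,6], [4,5,7], [5,6,7]

so the chain groups are C_0 ≅ Z^7, C_1 ≅ Z^21, C_2 ≅ Z^14.

∂_1: C_1 → C_0 maps an edge to its endpoints' difference, ∂[p,q] = q − p. For instance
  ∂[2,3] = [3] − [2].
The resulting 7×21 matrix has rank 6, and its Smith normal form has invariant factors (1,1,1,1,1,1).

The boundary map ∂_2: C_2 → C_1 acts by ∂[p,q,r] = [q,r] − [p,r] + [p,q]. For instance
  ∂[3,5,6] = [5,6] − [3,6] + [3,5],
  ∂[1,3,7] = [3,7] − [1,7] + [1,3].
This gives a 21×14 integer matrix of rank 13; reducing to Smith normal form yields diagonal entries (1,1,1,1,1,1,1,1,1,1,1,1,1).

Reading off H_k = ker ∂_k / im ∂_{k+1}:

  H_0: rank C_0 − rank ∂_1 = 7 − 6 = 1, and the invariant factors of ∂_1 are all 1, so H_0 = Z.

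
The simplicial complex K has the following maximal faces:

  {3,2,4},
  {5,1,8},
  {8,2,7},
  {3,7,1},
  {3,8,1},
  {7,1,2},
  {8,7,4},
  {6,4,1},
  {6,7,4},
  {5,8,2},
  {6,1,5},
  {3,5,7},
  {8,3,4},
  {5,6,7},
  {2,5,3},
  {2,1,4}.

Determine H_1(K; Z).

H_1 ≅ Z^2.

Fix the vertex order 1 < 2 < 3 < 4 < 5 < 6 < 7 < 8 and write every simplex with vertices in increasing order. Then dim K = 2 and the simplices of K are:

  0-simplices (8): [1], [2], [3], [4], [5], [6], [7], [8]
  1-simplices (24): (24 of them)
  2-simplices (16): [1,2,4], [1,2,7], [1,3,7], [1,3,8], [1,4,6], [1,5,6], [1,5,8], [2,3,4], [2,3,5], [2,5,8], [2,7,8], [3,4,8], [3,5,7], [4,6,7], [4,7,8], [5,6,7]

Hence C_0 ≅ Z^8, C_1 ≅ Z^24, C_2 ≅ Z^16.

The boundary map ∂_1: C_1 → C_0 is given by ∂[p,q] = [q] − [p]. For instance
  ∂[6,7] = [7] − [6].
This gives a 8×24 integer matrix of rank 7; reducing to Smith normal form yields diagonal entries (1,1,1,1,1,1,1).

∂_2: C_2 → C_1 maps a triangle to the signed sum of its edges. For instance
  ∂[2,3,4] = [3,4] − [2,4] + [2,3],
  ∂[2,5,8] = [5,8] − [2,8] + [2,5].
This gives a 24×16 integer matrix of rank 15; reducing to Smith normal form yields diagonal entries (1,1,1,1,1,1,1,1,1,1,1,1,1,1,1).

From H_k ≅ ker(∂_k) / im(∂_{k+1}) we obtain:

  H_1: rank ker ∂_1 − rank ∂_2 = (24 − 7) − 15 = 2, and the invariant factors of ∂_2 are all 1, so H_1 = Z^2.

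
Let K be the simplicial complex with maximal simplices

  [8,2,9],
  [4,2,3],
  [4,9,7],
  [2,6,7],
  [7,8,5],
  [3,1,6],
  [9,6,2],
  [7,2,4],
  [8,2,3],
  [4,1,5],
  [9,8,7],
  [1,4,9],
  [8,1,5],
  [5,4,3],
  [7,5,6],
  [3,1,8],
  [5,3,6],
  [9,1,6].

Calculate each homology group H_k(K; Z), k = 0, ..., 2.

K has 9 vertices, 27 edges, 18 triangles.
rank ∂_0 = 0, rank ∂_1 = 8 ⇒ b_0 = 9 − 0 − 8 = 1; all invariant factors of ∂_1 are 1 so no torsion. So H_0 ≅ Z.
rank ∂_1 = 8, rank ∂_2 = 18 ⇒ b_1 = 27 − 8 − 18 = 1; ∂_2 has invariant factor(s) [2] giving torsion. So H_1 ≅ Z ⊕ Z/2Z.
rank ∂_2 = 18, rank ∂_3 = 0 ⇒ b_2 = 18 − 18 − 0 = 0. So H_2 ≅ 0.

H_0 ≅ Z,  H_1 ≅ Z ⊕ Z/2Z,  H_2 = 0.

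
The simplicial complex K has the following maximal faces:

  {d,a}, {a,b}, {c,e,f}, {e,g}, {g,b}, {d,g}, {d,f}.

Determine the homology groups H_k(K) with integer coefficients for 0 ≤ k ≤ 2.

H_0 = Z,  H_1 = Z^2,  H_2 = 0.

Order the vertices as a < b < c < d < e < f < g. Listing each simplex with vertices in this order, K has dimension 2 with simplices:

  0-simplices (7): a, b, c, d, e, f, g
  1-simplices (9): ab, ad, bg, ce, cf, df, dg, ef, eg
  2-simplices (1): cef

giving chain groups C_0 ≅ Z^7, C_1 ≅ Z^9, C_2 ≅ Z^1.

The boundary map ∂_1: C_1 → C_0 maps an edge to its endpoints' difference, ∂[p,q] = q − p. For instance
  ∂eg = g − e.
The resulting 7×9 matrix has rank 6, and its Smith normal form has invariant factors (1,1,1,1,1,1).

The boundary map ∂_2: C_2 → C_1 acts by ∂[p,q,r] = [q,r] − [p,r] + [p,q]. For instance
  ∂cef = ef − cf + ce.
This gives a 9×1 integer matrix of rank 1; reducing to Smith normal form yields diagonal entries (1).

From H_k ≅ ker(∂_k) / im(∂_{k+1}) we obtain:

  H_0: rank C_0 − rank ∂_1 = 7 − 6 = 1, and the invariant factors of ∂_1 are all 1, so H_0 ≅ Z.
  H_1: rank ker ∂_1 − rank ∂_2 = (9 − 6) − 1 = 2, and the invariant factors of ∂_2 are all 1, so H_1 ≅ Z^2.
  H_2: rank ker ∂_2 − rank ∂_3 = (1 − 1) − 0 = 0, and there is no ∂_3, so H_2 ≅ 0.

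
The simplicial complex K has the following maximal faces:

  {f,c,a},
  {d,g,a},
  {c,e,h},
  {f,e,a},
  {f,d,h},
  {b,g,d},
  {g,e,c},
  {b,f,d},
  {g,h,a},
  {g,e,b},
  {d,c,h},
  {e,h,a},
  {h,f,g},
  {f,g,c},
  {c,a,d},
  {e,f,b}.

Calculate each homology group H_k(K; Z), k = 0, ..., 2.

Take the total order a < b < c < d < e < f < g < h on the vertex set. Then K (dimension 2) consists of the simplices:

  0-simplices (8): a, b, c, d, e, f, g, h
  1-simplices (24): ac, ad, ae, af, ag, ah, bd, be, bf, bg, cd, ce, cf, cg, ch, df, dg, dh, ef, eg, eh, fg, fh, gh
  2-simplices (16): acd, acf, adg, aef, aeh, agh, bdf, bdg, bef, beg, cdh, ceg, ceh, cfg, dfh, fgh

so the chain groups are C_0 ≅ Z^8, C_1 ≅ Z^24, C_2 ≅ Z^16.

Boundary ∂_1: C_1 → C_0 maps an edge to its endpoints' difference, ∂[p,q] = q − p. For instance
  ∂ac = c − a.
As a 8×24 matrix over Z this has rank 7, with invariant factors (1,1,1,1,1,1,1).

The boundary map ∂_2: C_2 → C_1 acts by ∂[p,q,r] = [q,r] − [p,r] + [p,q]. For instance
  ∂bdg = dg − bg + bd,
  ∂ceg = eg − cg + ce.
The resulting 24×16 matrix has rank 15, and its Smith normal form has invariant factors (1,1,1,1,1,1,1,1,1,1,1,1,1,1,1).

Now H_k = ker ∂_k / im ∂_{k+1}, so:

  H_0: rank C_0 − rank ∂_1 = 8 − 7 = 1, and the invariant factors of ∂_1 are all 1, so H_0 ≅ Z.
  H_1: rank ker ∂_1 − rank ∂_2 = (24 − 7) − 15 = 2, and the invariant factors of ∂_2 are all 1, so H_1 ≅ Z^2.
  H_2: rank ker ∂_2 − rank ∂_3 = (16 − 15) − 0 = 1, and there is no ∂_3, so H_2 ≅ Z.

As a check, the Euler characteristic is 8 − 24 + 16 = 0, which agrees with 1 − 2 + 1 = 0.
(K is a triangulation of the torus T^2.)

H_0 ≅ Z,  H_1 ≅ Z^2,  H_2 ≅ Z.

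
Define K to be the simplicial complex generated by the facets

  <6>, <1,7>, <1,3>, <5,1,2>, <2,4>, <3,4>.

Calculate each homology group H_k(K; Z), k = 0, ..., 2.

H_0 ≅ Z^2,  H_1 ≅ Z,  H_2 = 0.

Order the vertices as 1 < 2 < 3 < 4 < 5 < 6 < 7. Listing each simplex with vertices in this order, K has dimension 2 with simplices:

  0-simplices (7): [1], [2], [3], [4], [5], [6], [7]
  1-simplices (7): [1,2], [1,3], [1,5], [1,7], [2,4], [2,5], [3,4]
  2-simplices (1): [1,2,5]

so the chain groups are C_0 ≅ Z^7, C_1 ≅ Z^7, C_2 ≅ Z^1.

The boundary map ∂_1: C_1 → C_0 maps an edge to its endpoints' difference, ∂[p,q] = q − p.
The 7×7 boundary matrix has rank 5 and Smith normal form diag(1,1,1,1,1).

∂_2: C_2 → C_1 maps a triangle to the signed sum of its edges. For instance
  ∂[1,2,5] = [2,5] − [1,5] + [1,2].
As a 7×1 matrix over Z this has rank 1, with invariant factors (1).

From H_k ≅ ker(∂_k) / im(∂_{k+1}) we obtain:

  H_0: rank C_0 − rank ∂_1 = 7 − 5 = 2, and the invariant factors of ∂_1 are all 1, so H_0 ≅ Z^2.
  H_1: rank ker ∂_1 − rank ∂_2 = (7 − 5) − 1 = 1, and the invariant factors of ∂_2 are all 1, so H_1 ≅ Z.
  H_2: rank ker ∂_2 − rank ∂_3 = (1 − 1) − 0 = 0, and there is no ∂_3, so H_2 ≅ 0.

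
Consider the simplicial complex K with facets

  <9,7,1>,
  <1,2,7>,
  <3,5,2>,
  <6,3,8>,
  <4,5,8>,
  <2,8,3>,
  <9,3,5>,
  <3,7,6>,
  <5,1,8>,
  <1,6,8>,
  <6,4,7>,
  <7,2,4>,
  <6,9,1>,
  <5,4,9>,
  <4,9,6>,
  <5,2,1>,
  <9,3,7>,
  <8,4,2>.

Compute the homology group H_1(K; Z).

Take the total order 1 < 2 < 3 < 4 < 5 < 6 < 7 < 8 < 9 on the vertex set. Then K (dimension 2) consists of the simplices:

  0-simplices (9): [1], [2], [3], [4], [5], [6], [7], [8], [9]
  1-simplices (27): (27 of them)
  2-simplices (18): [1,2,5], [1,2,7], [1,5,8], [1,6,8], [1,6,9], [1,7,9], [2,3,5], [2,3,8], [2,4,7], [2,4,8], [3,5,9], [3,6,7], [3,6,8], [3,7,9], [4,5,8], [4,5,9], [4,6,7], [4,6,9]

Hence C_0 ≅ Z^9, C_1 ≅ Z^27, C_2 ≅ Z^18.

The boundary map ∂_1: C_1 → C_0 sends each edge [p,q] (with p < q) to q − p. For instance
  ∂[2,7] = [7] − [2].
As a 9×27 matrix over Z this has rank 8, with invariant factors (1,1,1,1,1,1,1,1).

Boundary ∂_2: C_2 → C_1 sends each 2-simplex [p,q,r] to [q,r] − [p,r] + [p,q]. For instance
  ∂[4,5,9] = [5,9] − [4,9] + [4,5],
  ∂[3,5,9] = [5,9] − [3,9] + [3,5].
The resulting 27×18 matrix has rank 18, and its Smith normal form has invariant factors (1,1,1,1,1,1,1,1,1,1,1,1,1,1,1,1,1,2).

Now H_k = ker ∂_k / im ∂_{k+1}, so:

  H_1: rank ker ∂_1 − rank ∂_2 = (27 − 8) − 18 = 1, and ∂_2 has invariant factor 2 > 1, so H_1 = Z ⊕ Z/2.

H_1 = Z ⊕ Z/2.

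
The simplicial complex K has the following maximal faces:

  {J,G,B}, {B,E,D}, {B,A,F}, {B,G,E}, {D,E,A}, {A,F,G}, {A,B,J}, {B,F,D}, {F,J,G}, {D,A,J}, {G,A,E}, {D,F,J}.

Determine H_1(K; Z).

Order the vertices as A < B < D < E < F < G < J. Listing each simplex with vertices in this order, K has dimension 2 with simplices:

  0-simplices (7): A, B, D, E, F, G, J
  1-simplices (18): AB, AD, AE, AF, AG, AJ, BD, BE, BF, BG, BJ, DE, DF, DJ, EG, FG, FJ, GJ
  2-simplices (12): ABF, ABJ, ADE, ADJ, AEG, AFG, BDE, BDF, BEG, BGJ, DFJ, FGJ

Hence C_0 ≅ Z^7, C_1 ≅ Z^18, C_2 ≅ Z^12.

Boundary ∂_1: C_1 → C_0 is given by ∂[p,q] = [q] − [p]. For instance
  ∂AJ = J − A.
The resulting 7×18 matrix has rank 6, and its Smith normal form has invariant factors (1,1,1,1,1,1).

The boundary map ∂_2: C_2 → C_1 sends each 2-simplex [p,q,r] to [q,r] − [p,r] + [p,q]. For instance
  ∂ADJ = DJ − AJ + AD,
  ∂ABF = BF − AF + AB.
The 18×12 boundary matrix has rank 12 and Smith normal form diag(1,1,1,1,1,1,1,1,1,1,1,2).

From H_k ≅ ker(∂_k) / im(∂_{k+1}) we obtain:

  H_1: rank ker ∂_1 − rank ∂_2 = (18 − 6) − 12 = 0, and ∂_2 has invariant factor 2 > 1, so H_1 ≅ Z/2.

H_1 = Z/2.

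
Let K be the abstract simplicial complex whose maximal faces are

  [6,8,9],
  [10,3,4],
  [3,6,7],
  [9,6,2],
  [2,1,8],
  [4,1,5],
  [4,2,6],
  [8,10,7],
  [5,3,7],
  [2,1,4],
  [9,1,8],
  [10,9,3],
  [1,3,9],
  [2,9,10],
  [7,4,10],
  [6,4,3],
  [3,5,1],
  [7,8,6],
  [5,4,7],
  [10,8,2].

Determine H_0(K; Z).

Order the vertices as 1 < 2 < 3 < 4 < 5 < 6 < 7 < 8 < 9 < 10. Listing each simplex with vertices in this order, K has dimension 2 with simplices:

  0-simplices (10): [1], [2], [3], [4], [5], [6], [7], [8], [9], [10]
  1-simplices (30): (30 of them)
  2-simplices (20): (20 of them)

so the chain groups are C_0 ≅ Z^10, C_1 ≅ Z^30, C_2 ≅ Z^20.

The boundary map ∂_1: C_1 → C_0 maps an edge to its endpoints' difference, ∂[p,q] = q − p.
The resulting 10×30 matrix has rank 9, and its Smith normal form has invariant factors (1,1,1,1,1,1,1,1,1).

Boundary ∂_2: C_2 → C_1 maps a triangle to the signed sum of its edges. For instance
  ∂[1,3,9] = [3,9] − [1,9] + [1,3],
  ∂[1,2,4] = [2,4] − [1,4] + [1,2].
The 30×20 boundary matrix has rank 20 and Smith normal form diag(1,1,1,1,1,1,1,1,1,1,1,1,1,1,1,1,1,1,1,2).

Reading off H_k = ker ∂_k / im ∂_{k+1}:

  H_0: rank C_0 − rank ∂_1 = 10 − 9 = 1, and the invariant factors of ∂_1 are all 1, so H_0 = Z.

H_0 = Z.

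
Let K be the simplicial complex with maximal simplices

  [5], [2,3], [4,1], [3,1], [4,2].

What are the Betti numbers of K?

b_0 = 2, b_1 = 1.

We work with the vertex ordering 1 < 2 < 3 < 4 < 5. The simplices of K, each written with vertices in increasing order, are:

  0-simplices (5): [1], [2], [3], [4], [5]
  1-simplices (4): [1,3], [1,4], [2,3], [2,4]

Hence C_0 ≅ Z^5, C_1 ≅ Z^4.

∂_1: C_1 → C_0 is given by ∂[p,q] = [q] − [p]. For instance
  ∂[2,4] = [4] − [2].
The 5×4 boundary matrix has rank 3 and Smith normal form diag(1,1,1).

Reading off H_k = ker ∂_k / im ∂_{k+1}:

  H_0: rank C_0 − rank ∂_1 = 5 − 3 = 2, and the invariant factors of ∂_1 are all 1, so H_0 = Z^2.
  H_1: rank ker ∂_1 − rank ∂_2 = (4 − 3) − 0 = 1, and there is no ∂_2, so H_1 = Z.

Hence the Betti numbers are b_0 = 2, b_1 = 1.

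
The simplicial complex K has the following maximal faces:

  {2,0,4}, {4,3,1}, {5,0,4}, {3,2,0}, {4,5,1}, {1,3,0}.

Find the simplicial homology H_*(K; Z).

H_0 = Z,  H_1 = Z,  H_2 = 0.

Take the total order 0 < 1 < 2 < 3 < 4 < 5 on the vertex set. Then K (dimension 2) consists of the simplices:

  0-simplices (6): [0], [1], [2], [3], [4], [5]
  1-simplices (12): [0,1], [0,2], [0,3], [0,4], [0,5], [1,3], [1,4], [1,5], [2,3], [2,4], [3,4], [4,5]
  2-simplices (6): [0,1,3], [0,2,3], [0,2,4], [0,4,5], [1,3,4], [1,4,5]

so the chain groups are C_0 ≅ Z^6, C_1 ≅ Z^12, C_2 ≅ Z^6.

The boundary map ∂_1: C_1 → C_0 sends each edge [p,q] (with p < q) to q − p. For instance
  ∂[1,3] = [3] − [1].
As a 6×12 matrix over Z this has rank 5, with invariant factors (1,1,1,1,1).

∂_2: C_2 → C_1 sends each 2-simplex [p,q,r] to [q,r] − [p,r] + [p,q]. For instance
  ∂[0,4,5] = [4,5] − [0,5] + [0,4],
  ∂[1,3,4] = [3,4] − [1,4] + [1,3].
This gives a 12×6 integer matrix of rank 6; reducing to Smith normal form yields diagonal entries (1,1,1,1,1,1).

Now H_k = ker ∂_k / im ∂_{k+1}, so:

  H_0: rank C_0 − rank ∂_1 = 6 − 5 = 1, and the invariant factors of ∂_1 are all 1, so H_0 = Z.
  H_1: rank ker ∂_1 − rank ∂_2 = (12 − 5) − 6 = 1, and the invariant factors of ∂_2 are all 1, so H_1 = Z.
  H_2: rank ker ∂_2 − rank ∂_3 = (6 − 6) − 0 = 0, and there is no ∂_3, so H_2 = 0.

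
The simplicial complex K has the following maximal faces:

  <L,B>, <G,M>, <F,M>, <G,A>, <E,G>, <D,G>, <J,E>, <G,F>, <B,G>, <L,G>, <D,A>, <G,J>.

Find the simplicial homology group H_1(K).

H_1 = Z^4.

Take the total order A < B < D < E < F < G < J < L < M on the vertex set. Then K (dimension 1) consists of the simplices:

  0-simplices (9): A, B, D, E, F, G, J, L, M
  1-simplices (12): AD, AG, BG, BL, DG, EG, EJ, FG, FM, GJ, GL, GM

so the chain groups are C_0 ≅ Z^9, C_1 ≅ Z^12.

∂_1: C_1 → C_0 maps an edge to its endpoints' difference, ∂[p,q] = q − p. For instance
  ∂BL = L − B.
The 9×12 boundary matrix has rank 8 and Smith normal form diag(1,1,1,1,1,1,1,1).

Now H_k = ker ∂_k / im ∂_{k+1}, so:

  H_1: rank ker ∂_1 − rank ∂_2 = (12 − 8) − 0 = 4, and there is no ∂_2, so H_1 = Z^4.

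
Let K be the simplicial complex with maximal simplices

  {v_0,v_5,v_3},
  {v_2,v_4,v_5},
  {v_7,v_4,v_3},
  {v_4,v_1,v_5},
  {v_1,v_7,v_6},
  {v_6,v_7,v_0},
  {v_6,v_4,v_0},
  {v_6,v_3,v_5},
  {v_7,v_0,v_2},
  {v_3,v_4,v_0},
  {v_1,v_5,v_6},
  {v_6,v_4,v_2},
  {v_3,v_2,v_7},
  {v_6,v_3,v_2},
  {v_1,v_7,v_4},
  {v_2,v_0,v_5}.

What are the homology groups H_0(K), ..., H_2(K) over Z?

Fix the vertex order v_0 < v_1 < v_2 < v_3 < v_4 < v_5 < v_6 < v_7 and write every simplex with vertices in increasing order. Then dim K = 2 and the simplices of K are:

  0-simplices (8): [v_0], [v_1], [v_2], [v_3], [v_4], [v_5], [v_6], [v_7]
  1-simplices (24): (24 of them)
  2-simplices (16): (16 of them)

Hence C_0 ≅ Z^8, C_1 ≅ Z^24, C_2 ≅ Z^16.

The boundary map ∂_1: C_1 → C_0 is given by ∂[p,q] = [q] − [p].
The 8×24 boundary matrix has rank 7 and Smith normal form diag(1,1,1,1,1,1,1).

Boundary ∂_2: C_2 → C_1 acts by ∂[p,q,r] = [q,r] − [p,r] + [p,q]. For instance
  ∂[v_3,v_4,v_7] = [v_4,v_7] − [v_3,v_7] + [v_3,v_4],
  ∂[v_2,v_3,v_7] = [v_3,v_7] − [v_2,v_7] + [v_2,v_3].
The 24×16 boundary matrix has rank 15 and Smith normal form diag(1,1,1,1,1,1,1,1,1,1,1,1,1,1,1).

Now H_k = ker ∂_k / im ∂_{k+1}, so:

  H_0: rank C_0 − rank ∂_1 = 8 − 7 = 1, and the invariant factors of ∂_1 are all 1, so H_0 = Z.
  H_1: rank ker ∂_1 − rank ∂_2 = (24 − 7) − 15 = 2, and the invariant factors of ∂_2 are all 1, so H_1 = Z^2.
  H_2: rank ker ∂_2 − rank ∂_3 = (16 − 15) − 0 = 1, and there is no ∂_3, so H_2 = Z.

H_0 = Z,  H_1 = Z^2,  H_2 = Z.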